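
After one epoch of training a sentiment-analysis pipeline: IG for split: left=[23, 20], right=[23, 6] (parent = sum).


Parent = [46, 26], H_parent = 0.9436
H_left = 0.9965 (n=43), H_right = 0.7355 (n=29)
H_children = (43/72)·0.9965 + (29/72)·0.7355 = 0.8914
IG = 0.9436 - 0.8914 = 0.0522

0.0522


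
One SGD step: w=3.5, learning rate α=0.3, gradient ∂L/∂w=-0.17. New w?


w_new = w - α·∇
= 3.5 - 0.3·-0.17
= 3.5 + 0.051
= 3.551

3.551


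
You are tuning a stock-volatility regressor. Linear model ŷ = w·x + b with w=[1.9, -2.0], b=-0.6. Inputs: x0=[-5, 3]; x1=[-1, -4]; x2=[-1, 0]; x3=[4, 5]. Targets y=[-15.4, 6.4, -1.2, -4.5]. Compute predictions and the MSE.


ŷ0 = (1.9)·(-5) + (-2.0)·(3) - 0.6 = -16.1
ŷ1 = (1.9)·(-1) + (-2.0)·(-4) - 0.6 = 5.5
ŷ2 = (1.9)·(-1) + (-2.0)·(0) - 0.6 = -2.5
ŷ3 = (1.9)·(4) + (-2.0)·(5) - 0.6 = -3.0
errors² = [0.49, 0.81, 1.69, 2.25]
MSE = 5.2400/4 = 1.31

1.31


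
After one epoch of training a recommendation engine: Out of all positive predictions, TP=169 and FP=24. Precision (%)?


Precision = TP/(TP+FP)
= 169/(169+24)
= 169/193 = 87.56%

87.56%


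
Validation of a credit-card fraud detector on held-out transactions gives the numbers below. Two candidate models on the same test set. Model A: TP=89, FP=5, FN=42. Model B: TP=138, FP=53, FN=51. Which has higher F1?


Model A: P=89/94=0.9468, R=89/131=0.6794, F1=2PR/(P+R)=2TP/(2TP+FP+FN)=178/225=0.7911
Model B: P=138/191=0.7225, R=138/189=0.7302, F1=2PR/(P+R)=2TP/(2TP+FP+FN)=276/380=0.7263
0.7911 > 0.7263 → Model A

Model A


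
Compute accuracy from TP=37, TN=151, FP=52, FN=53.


Accuracy = (TP+TN)/(TP+TN+FP+FN)
= (37+151)/(293)
= 188/293 = 64.16%

64.16%


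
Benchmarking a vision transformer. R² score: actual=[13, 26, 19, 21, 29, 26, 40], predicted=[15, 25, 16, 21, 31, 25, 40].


ȳ = 24.8571
SS_res = Σ(y-ŷ)² = 19
SS_tot = Σ(y-ȳ)² = 438.86
R² = 1 - SS_res/SS_tot = 1 - 0.0433 = 0.9567

0.9567


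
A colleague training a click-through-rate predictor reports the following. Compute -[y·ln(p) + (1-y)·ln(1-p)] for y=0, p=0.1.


BCE = -[y·ln(p) + (1-y)·ln(1-p)]
= -0 - 1·ln(1-0.1)
= -ln(0.9) = 0.1054

0.1054


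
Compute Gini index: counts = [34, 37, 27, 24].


Probabilities: [34/122, 37/122, 27/122, 24/122] ≈ [0.2787, 0.3033, 0.2213, 0.1967]
Σpᵢ² = (1156 + 1369 + 729 + 576)/122² = 3830/14884
Gini = 1 - Σpᵢ² = 1 - 3830/14884 = 0.7427

0.7427


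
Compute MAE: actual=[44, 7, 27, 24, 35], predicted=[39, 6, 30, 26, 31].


Absolute errors: |44-39|=5, |7-6|=1, |27-30|=3, |24-26|=2, |35-31|=4
Sum = 15
MAE = 15/5 = 3

3


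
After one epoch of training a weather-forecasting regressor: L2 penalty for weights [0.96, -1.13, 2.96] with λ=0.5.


‖w‖₂² = (0.96)² + (-1.13)² + (2.96)²
     = 0.9216 + 1.2769 + 8.7616
     = 10.9601
λ·‖w‖₂² = 0.5·10.9601 = 5.48005

5.48005


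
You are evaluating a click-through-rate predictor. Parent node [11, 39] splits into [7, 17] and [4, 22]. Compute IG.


Parent = [11, 39], H_parent = 0.7602
H_left = 0.8709 (n=24), H_right = 0.6194 (n=26)
H_children = (24/50)·0.8709 + (26/50)·0.6194 = 0.7401
IG = 0.7602 - 0.7401 = 0.0201

0.0201


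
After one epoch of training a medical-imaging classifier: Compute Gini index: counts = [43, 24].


Probabilities: [43/67, 24/67] ≈ [0.6418, 0.3582]
Σpᵢ² = (1849 + 576)/67² = 2425/4489
Gini = 1 - Σpᵢ² = 1 - 2425/4489 = 0.4598

0.4598


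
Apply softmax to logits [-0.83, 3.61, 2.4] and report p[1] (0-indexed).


Exponentials: e^-0.83=0.436, e^3.61=36.9661, e^2.4=11.0232
Sum = 48.4253
Softmax = [0.009, 0.7634, 0.2276]
p[1] = 36.9661/48.4253 = 0.7634

0.7634


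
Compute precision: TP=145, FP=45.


Precision = TP/(TP+FP)
= 145/(145+45)
= 145/190 = 76.32%

76.32%


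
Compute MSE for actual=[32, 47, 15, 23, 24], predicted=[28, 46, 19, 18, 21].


Squared errors: (32-28)²=16, (47-46)²=1, (15-19)²=16, (23-18)²=25, (24-21)²=9
Sum = 67
MSE = 67/5 = 67/5

67/5


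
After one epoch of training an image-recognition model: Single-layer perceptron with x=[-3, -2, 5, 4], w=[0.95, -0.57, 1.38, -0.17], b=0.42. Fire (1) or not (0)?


z = (-3)·(0.95) + (-2)·(-0.57) + (5)·(1.38) + (4)·(-0.17) + 0.42
  = 4.93
step(z) = 1 (z≥0)

1


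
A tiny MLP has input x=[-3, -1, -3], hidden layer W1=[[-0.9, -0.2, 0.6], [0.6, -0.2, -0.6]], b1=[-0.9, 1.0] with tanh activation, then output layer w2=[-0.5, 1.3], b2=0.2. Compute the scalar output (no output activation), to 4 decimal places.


z1[0] = (-0.9)·(-3) + (-0.2)·(-1) + (0.6)·(-3) - 0.9 = 0.2
z1[1] = (0.6)·(-3) + (-0.2)·(-1) + (-0.6)·(-3) + 1.0 = 1.2
h = tanh(z1) = [0.1974, 0.8337]
output = (-0.5)·(0.1974) + (1.3)·(0.8337) + 0.2 = 1.1851

1.1851


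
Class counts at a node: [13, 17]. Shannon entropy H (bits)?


Probabilities: [13/30, 17/30] ≈ [0.4333, 0.5667]
H = -((13/30)·log₂(13/30) + (17/30)·log₂(17/30))
  = 0.9871 bits

0.9871 bits


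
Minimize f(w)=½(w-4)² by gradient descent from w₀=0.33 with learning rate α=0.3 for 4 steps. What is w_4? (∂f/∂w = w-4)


step 1: grad = 0.33-4 = -3.67; w = 0.33 - 0.3·(-3.67) = 1.431
step 2: grad = 1.431-4 = -2.569; w = 1.431 - 0.3·(-2.569) = 2.2017
step 3: grad = 2.2017-4 = -1.7983; w = 2.2017 - 0.3·(-1.7983) = 2.74119
step 4: grad = 2.74119-4 = -1.25881; w = 2.74119 - 0.3·(-1.25881) = 3.118833

3.118833


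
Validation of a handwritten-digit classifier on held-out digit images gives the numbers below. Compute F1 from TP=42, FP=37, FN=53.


Precision = 42/79 = 0.5316
Recall = 42/95 = 0.4421
F1 = 2·P·R/(P+R) = 2·TP/(2·TP+FP+FN) = 84/(84+37+53) = 84/174 = 0.4828

0.4828


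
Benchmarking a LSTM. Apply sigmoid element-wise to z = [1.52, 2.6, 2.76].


σ(1.52) = 1/(1+e^-1.52) = 0.8205
σ(2.6) = 1/(1+e^-2.6) = 0.9309
σ(2.76) = 1/(1+e^-2.76) = 0.9405
result = [0.8205, 0.9309, 0.9405]

[0.8205, 0.9309, 0.9405]


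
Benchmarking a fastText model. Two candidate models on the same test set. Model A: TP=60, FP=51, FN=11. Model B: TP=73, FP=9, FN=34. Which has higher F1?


Model A: P=60/111=0.5405, R=60/71=0.8451, F1=2PR/(P+R)=2TP/(2TP+FP+FN)=120/182=0.6593
Model B: P=73/82=0.8902, R=73/107=0.6822, F1=2PR/(P+R)=2TP/(2TP+FP+FN)=146/189=0.7725
0.6593 < 0.7725 → Model B

Model B


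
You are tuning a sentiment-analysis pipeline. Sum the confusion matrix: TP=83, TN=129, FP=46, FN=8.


Total = TP + TN + FP + FN
= 83 + 129 + 46 + 8
= 266
(Predicted positive: 129, predicted negative: 137)

266


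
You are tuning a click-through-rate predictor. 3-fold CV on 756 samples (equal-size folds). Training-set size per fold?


Fold size = 756/3 = 252
Training per fold = 756 - 252 = 504

504


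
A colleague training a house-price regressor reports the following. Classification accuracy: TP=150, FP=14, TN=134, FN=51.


Accuracy = (TP+TN)/(TP+TN+FP+FN)
= (150+134)/(349)
= 284/349 = 81.38%

81.38%


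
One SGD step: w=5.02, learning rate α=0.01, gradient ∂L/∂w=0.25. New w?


w_new = w - α·∇
= 5.02 - 0.01·0.25
= 5.02 - 0.0025
= 5.0175

5.0175


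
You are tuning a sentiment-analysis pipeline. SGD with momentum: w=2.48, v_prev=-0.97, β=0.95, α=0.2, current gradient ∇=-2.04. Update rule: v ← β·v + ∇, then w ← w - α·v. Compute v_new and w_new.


v_new = 0.95·-0.97 - 2.04 = -0.9215 - 2.04 = -2.9615
w_new = 2.48 - 0.2·-2.9615 = 2.48 + 0.5923 = 3.0723

v_new=-2.9615, w_new=3.0723


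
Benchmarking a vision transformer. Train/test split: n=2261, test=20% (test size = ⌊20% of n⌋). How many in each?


Test = ⌊2261·20/100⌋ = 452
Train = 2261 - 452 = 1809

Train: 1809, Test: 452


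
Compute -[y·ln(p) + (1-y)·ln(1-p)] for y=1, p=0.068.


BCE = -[y·ln(p) + (1-y)·ln(1-p)]
= -1·ln(0.068) - 0
= -ln(0.068) = 2.6882

2.6882


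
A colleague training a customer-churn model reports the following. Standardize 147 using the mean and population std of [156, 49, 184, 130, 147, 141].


μ = 134.5, σ = 41.7163
z = (147 - 134.5)/41.7163 = 0.2996

0.2996


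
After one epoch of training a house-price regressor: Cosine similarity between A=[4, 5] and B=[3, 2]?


A·B = 4·3 + 5·2 = 22
‖A‖ = √41 = 6.4031, ‖B‖ = √13 = 3.6056
cos = 22/(√41·√13) = 22/√533 = 0.9529

0.9529


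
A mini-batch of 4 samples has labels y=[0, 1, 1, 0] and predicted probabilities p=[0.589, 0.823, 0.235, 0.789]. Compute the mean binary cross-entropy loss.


L[0] = -ln(1-0.589) = -ln(0.411) = 0.8892
L[1] = -ln(0.823) = 0.1948
L[2] = -ln(0.235) = 1.4482
L[3] = -ln(1-0.789) = -ln(0.211) = 1.5559
mean = (0.8892 + 0.1948 + 1.4482 + 1.5559)/4 = 1.022

1.022


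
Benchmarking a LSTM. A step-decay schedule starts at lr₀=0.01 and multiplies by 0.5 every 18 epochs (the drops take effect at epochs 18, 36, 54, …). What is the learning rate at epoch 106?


n_drops = ⌊106/18⌋ = 5
lr = 0.01·0.5^5 = 0.01·0.03125 = 0.0003125

0.0003125


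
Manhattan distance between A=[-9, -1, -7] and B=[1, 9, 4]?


d = |-9-1| + |-1-9| + |-7-4|
  = 10 + 10 + 11
  = 31

31


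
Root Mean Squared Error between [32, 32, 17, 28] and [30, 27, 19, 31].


MSE = 42/4 = 10.5
RMSE = √(42/4) = 3.2404

3.2404


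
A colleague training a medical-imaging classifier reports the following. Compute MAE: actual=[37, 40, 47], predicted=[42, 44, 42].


Absolute errors: |37-42|=5, |40-44|=4, |47-42|=5
Sum = 14
MAE = 14/3 = 14/3

14/3


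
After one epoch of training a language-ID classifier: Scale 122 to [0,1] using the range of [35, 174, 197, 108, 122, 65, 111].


min=35, max=197
(122-35)/(197-35) = 87/162 = 0.537

0.537


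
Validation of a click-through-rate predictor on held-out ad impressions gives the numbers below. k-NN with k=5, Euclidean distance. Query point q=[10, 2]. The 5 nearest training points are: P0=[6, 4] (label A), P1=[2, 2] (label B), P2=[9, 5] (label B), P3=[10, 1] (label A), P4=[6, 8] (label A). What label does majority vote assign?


d(q,P0) = 4.4721  (label A)
d(q,P1) = 8.0  (label B)
d(q,P2) = 3.1623  (label B)
d(q,P3) = 1.0  (label A)
d(q,P4) = 7.2111  (label A)
Votes: A=3, B=2
Majority → A

A


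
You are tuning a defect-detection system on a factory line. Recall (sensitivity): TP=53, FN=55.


Recall = TP/(TP+FN)
= 53/(53+55)
= 53/108 = 49.07%

49.07%


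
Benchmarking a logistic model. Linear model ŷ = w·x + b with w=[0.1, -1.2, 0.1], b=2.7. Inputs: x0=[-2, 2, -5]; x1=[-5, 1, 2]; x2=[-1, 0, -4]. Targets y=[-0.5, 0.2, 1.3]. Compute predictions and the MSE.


ŷ0 = (0.1)·(-2) + (-1.2)·(2) + (0.1)·(-5) + 2.7 = -0.4
ŷ1 = (0.1)·(-5) + (-1.2)·(1) + (0.1)·(2) + 2.7 = 1.2
ŷ2 = (0.1)·(-1) + (-1.2)·(0) + (0.1)·(-4) + 2.7 = 2.2
errors² = [0.01, 1.0, 0.81]
MSE = 1.8200/3 = 0.6067

0.6067


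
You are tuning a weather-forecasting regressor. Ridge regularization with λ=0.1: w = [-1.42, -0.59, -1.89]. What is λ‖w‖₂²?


‖w‖₂² = (-1.42)² + (-0.59)² + (-1.89)²
     = 2.0164 + 0.3481 + 3.5721
     = 5.9366
λ·‖w‖₂² = 0.1·5.9366 = 0.59366

0.59366


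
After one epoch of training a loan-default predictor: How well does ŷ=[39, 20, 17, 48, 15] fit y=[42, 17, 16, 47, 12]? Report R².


ȳ = 26.8
SS_res = Σ(y-ŷ)² = 29
SS_tot = Σ(y-ȳ)² = 1070.8
R² = 1 - SS_res/SS_tot = 1 - 0.0271 = 0.9729

0.9729


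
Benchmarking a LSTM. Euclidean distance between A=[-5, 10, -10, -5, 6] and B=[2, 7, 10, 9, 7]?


d = √((-5-2)² + (10-7)² + (-10-10)² + (-5-9)² + (6-7)²)
  = √(49 + 9 + 400 + 196 + 1)
  = √655 = 25.593

25.593


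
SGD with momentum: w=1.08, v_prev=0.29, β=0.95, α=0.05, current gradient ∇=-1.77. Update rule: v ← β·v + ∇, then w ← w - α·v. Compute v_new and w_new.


v_new = 0.95·0.29 - 1.77 = 0.2755 - 1.77 = -1.4945
w_new = 1.08 - 0.05·-1.4945 = 1.08 + 0.074725 = 1.154725

v_new=-1.4945, w_new=1.154725


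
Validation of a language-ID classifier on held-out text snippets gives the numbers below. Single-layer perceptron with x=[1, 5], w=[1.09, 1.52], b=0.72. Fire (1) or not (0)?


z = (1)·(1.09) + (5)·(1.52) + 0.72
  = 9.41
step(z) = 1 (z≥0)

1


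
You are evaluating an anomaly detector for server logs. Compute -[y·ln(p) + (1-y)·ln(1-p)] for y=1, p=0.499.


BCE = -[y·ln(p) + (1-y)·ln(1-p)]
= -1·ln(0.499) - 0
= -ln(0.499) = 0.6951

0.6951


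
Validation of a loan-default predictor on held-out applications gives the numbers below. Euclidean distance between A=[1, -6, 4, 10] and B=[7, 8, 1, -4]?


d = √((1-7)² + (-6-8)² + (4-1)² + (10+ 4)²)
  = √(36 + 196 + 9 + 196)
  = √437 = 20.9045

20.9045


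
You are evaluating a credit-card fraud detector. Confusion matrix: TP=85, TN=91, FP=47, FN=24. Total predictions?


Total = TP + TN + FP + FN
= 85 + 91 + 47 + 24
= 247
(Predicted positive: 132, predicted negative: 115)

247


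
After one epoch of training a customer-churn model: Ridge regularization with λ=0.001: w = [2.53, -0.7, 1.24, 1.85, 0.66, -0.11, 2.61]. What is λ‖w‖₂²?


‖w‖₂² = (2.53)² + (-0.7)² + (1.24)² + (1.85)² + (0.66)² + (-0.11)² + (2.61)²
     = 6.4009 + 0.49 + 1.5376 + 3.4225 + 0.4356 + 0.0121 + 6.8121
     = 19.1108
λ·‖w‖₂² = 0.001·19.1108 = 0.019111

0.019111


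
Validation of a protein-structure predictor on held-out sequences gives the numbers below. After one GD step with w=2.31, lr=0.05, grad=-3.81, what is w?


w_new = w - α·∇
= 2.31 - 0.05·-3.81
= 2.31 + 0.1905
= 2.5005

2.5005


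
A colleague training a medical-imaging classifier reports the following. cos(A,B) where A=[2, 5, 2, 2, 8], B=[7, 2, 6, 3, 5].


A·B = 2·7 + 5·2 + 2·6 + 2·3 + 8·5 = 82
‖A‖ = √101 = 10.0499, ‖B‖ = √123 = 11.0905
cos = 82/(√101·√123) = 82/√12423 = 0.7357

0.7357


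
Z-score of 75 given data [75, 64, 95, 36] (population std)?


μ = 67.5, σ = 21.3131
z = (75 - 67.5)/21.3131 = 0.3519

0.3519


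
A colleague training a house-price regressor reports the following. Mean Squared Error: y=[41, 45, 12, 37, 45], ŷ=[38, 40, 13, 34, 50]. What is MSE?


Squared errors: (41-38)²=9, (45-40)²=25, (12-13)²=1, (37-34)²=9, (45-50)²=25
Sum = 69
MSE = 69/5 = 69/5

69/5


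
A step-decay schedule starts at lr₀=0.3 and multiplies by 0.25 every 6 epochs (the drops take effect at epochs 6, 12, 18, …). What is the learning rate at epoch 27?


n_drops = ⌊27/6⌋ = 4
lr = 0.3·0.25^4 = 0.3·0.00390625 = 0.001171875

0.001171875


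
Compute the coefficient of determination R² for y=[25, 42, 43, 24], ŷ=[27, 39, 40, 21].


ȳ = 33.5
SS_res = Σ(y-ŷ)² = 31
SS_tot = Σ(y-ȳ)² = 325
R² = 1 - SS_res/SS_tot = 1 - 0.0954 = 0.9046

0.9046


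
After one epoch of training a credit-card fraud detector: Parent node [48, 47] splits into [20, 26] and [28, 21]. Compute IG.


Parent = [48, 47], H_parent = 0.9999
H_left = 0.9877 (n=46), H_right = 0.9852 (n=49)
H_children = (46/95)·0.9877 + (49/95)·0.9852 = 0.9864
IG = 0.9999 - 0.9864 = 0.0135

0.0135


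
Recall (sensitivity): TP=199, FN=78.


Recall = TP/(TP+FN)
= 199/(199+78)
= 199/277 = 71.84%

71.84%


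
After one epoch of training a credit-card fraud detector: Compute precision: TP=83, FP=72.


Precision = TP/(TP+FP)
= 83/(83+72)
= 83/155 = 53.55%

53.55%


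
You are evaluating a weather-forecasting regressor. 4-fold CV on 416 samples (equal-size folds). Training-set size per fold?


Fold size = 416/4 = 104
Training per fold = 416 - 104 = 312

312


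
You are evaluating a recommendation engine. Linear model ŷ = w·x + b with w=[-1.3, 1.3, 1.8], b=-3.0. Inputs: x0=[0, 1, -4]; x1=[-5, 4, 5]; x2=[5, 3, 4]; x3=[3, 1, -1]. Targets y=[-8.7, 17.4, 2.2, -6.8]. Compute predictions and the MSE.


ŷ0 = (-1.3)·(0) + (1.3)·(1) + (1.8)·(-4) - 3.0 = -8.9
ŷ1 = (-1.3)·(-5) + (1.3)·(4) + (1.8)·(5) - 3.0 = 17.7
ŷ2 = (-1.3)·(5) + (1.3)·(3) + (1.8)·(4) - 3.0 = 1.6
ŷ3 = (-1.3)·(3) + (1.3)·(1) + (1.8)·(-1) - 3.0 = -7.4
errors² = [0.04, 0.09, 0.36, 0.36]
MSE = 0.8500/4 = 0.2125

0.2125


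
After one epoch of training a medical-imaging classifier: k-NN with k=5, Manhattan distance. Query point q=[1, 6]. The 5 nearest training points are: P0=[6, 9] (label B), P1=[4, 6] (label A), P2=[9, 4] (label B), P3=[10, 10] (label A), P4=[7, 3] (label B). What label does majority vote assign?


d(q,P0) = 8  (label B)
d(q,P1) = 3  (label A)
d(q,P2) = 10  (label B)
d(q,P3) = 13  (label A)
d(q,P4) = 9  (label B)
Votes: A=2, B=3
Majority → B

B


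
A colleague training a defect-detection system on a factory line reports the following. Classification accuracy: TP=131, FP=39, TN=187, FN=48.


Accuracy = (TP+TN)/(TP+TN+FP+FN)
= (131+187)/(405)
= 318/405 = 78.52%

78.52%


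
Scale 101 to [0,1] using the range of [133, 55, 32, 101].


min=32, max=133
(101-32)/(133-32) = 69/101 = 0.6832

0.6832


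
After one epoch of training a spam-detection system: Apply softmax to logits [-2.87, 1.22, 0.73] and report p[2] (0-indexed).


Exponentials: e^-2.87=0.0567, e^1.22=3.3872, e^0.73=2.0751
Sum = 5.519
Softmax = [0.0103, 0.6137, 0.376]
p[2] = 2.0751/5.519 = 0.376

0.376


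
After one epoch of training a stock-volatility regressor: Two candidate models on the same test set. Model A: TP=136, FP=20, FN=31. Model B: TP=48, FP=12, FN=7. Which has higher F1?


Model A: P=136/156=0.8718, R=136/167=0.8144, F1=2PR/(P+R)=2TP/(2TP+FP+FN)=272/323=0.8421
Model B: P=48/60=0.8, R=48/55=0.8727, F1=2PR/(P+R)=2TP/(2TP+FP+FN)=96/115=0.8348
0.8421 > 0.8348 → Model A

Model A


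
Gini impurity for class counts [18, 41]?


Probabilities: [18/59, 41/59] ≈ [0.3051, 0.6949]
Σpᵢ² = (324 + 1681)/59² = 2005/3481
Gini = 1 - Σpᵢ² = 1 - 2005/3481 = 0.424

0.424


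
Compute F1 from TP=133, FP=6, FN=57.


Precision = 133/139 = 0.9568
Recall = 133/190 = 0.7
F1 = 2·P·R/(P+R) = 2·TP/(2·TP+FP+FN) = 266/(266+6+57) = 266/329 = 0.8085

0.8085


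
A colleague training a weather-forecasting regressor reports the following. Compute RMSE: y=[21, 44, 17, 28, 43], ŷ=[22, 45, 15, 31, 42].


MSE = 16/5 = 3.2
RMSE = √(16/5) = 1.7889

1.7889


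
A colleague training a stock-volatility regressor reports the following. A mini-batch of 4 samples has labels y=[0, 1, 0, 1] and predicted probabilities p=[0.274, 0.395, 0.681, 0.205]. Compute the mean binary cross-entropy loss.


L[0] = -ln(1-0.274) = -ln(0.726) = 0.3202
L[1] = -ln(0.395) = 0.9289
L[2] = -ln(1-0.681) = -ln(0.319) = 1.1426
L[3] = -ln(0.205) = 1.5847
mean = (0.3202 + 0.9289 + 1.1426 + 1.5847)/4 = 0.9941

0.9941


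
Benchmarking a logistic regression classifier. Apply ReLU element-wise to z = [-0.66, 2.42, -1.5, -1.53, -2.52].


ReLU(-0.66) = max(0, -0.66) = 0.0
ReLU(2.42) = max(0, 2.42) = 2.42
ReLU(-1.5) = max(0, -1.5) = 0.0
ReLU(-1.53) = max(0, -1.53) = 0.0
ReLU(-2.52) = max(0, -2.52) = 0.0
result = [0.0, 2.42, 0.0, 0.0, 0.0]

[0.0, 2.42, 0.0, 0.0, 0.0]


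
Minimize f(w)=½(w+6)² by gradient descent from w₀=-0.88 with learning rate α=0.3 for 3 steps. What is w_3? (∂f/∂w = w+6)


step 1: grad = -0.88+6 = 5.12; w = -0.88 - 0.3·(5.12) = -2.416
step 2: grad = -2.416+6 = 3.584; w = -2.416 - 0.3·(3.584) = -3.4912
step 3: grad = -3.4912+6 = 2.5088; w = -3.4912 - 0.3·(2.5088) = -4.24384

-4.24384


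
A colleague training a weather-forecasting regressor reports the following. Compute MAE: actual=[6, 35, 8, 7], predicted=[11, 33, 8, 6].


Absolute errors: |6-11|=5, |35-33|=2, |8-8|=0, |7-6|=1
Sum = 8
MAE = 8/4 = 2

2


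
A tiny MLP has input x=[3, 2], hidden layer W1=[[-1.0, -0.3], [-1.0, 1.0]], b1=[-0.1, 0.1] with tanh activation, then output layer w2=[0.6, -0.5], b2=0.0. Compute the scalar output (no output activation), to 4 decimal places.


z1[0] = (-1.0)·(3) + (-0.3)·(2) - 0.1 = -3.7
z1[1] = (-1.0)·(3) + (1.0)·(2) + 0.1 = -0.9
h = tanh(z1) = [-0.9988, -0.7163]
output = (0.6)·(-0.9988) + (-0.5)·(-0.7163) + 0.0 = -0.2411

-0.2411


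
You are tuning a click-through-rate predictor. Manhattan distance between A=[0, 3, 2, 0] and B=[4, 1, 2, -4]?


d = |0-4| + |3-1| + |2-2| + |0+ 4|
  = 4 + 2 + 0 + 4
  = 10

10


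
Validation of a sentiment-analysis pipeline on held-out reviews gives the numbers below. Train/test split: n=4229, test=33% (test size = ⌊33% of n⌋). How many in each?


Test = ⌊4229·33/100⌋ = 1395
Train = 4229 - 1395 = 2834

Train: 2834, Test: 1395


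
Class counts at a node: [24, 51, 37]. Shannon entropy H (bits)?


Probabilities: [24/112, 51/112, 37/112] ≈ [0.2143, 0.4554, 0.3304]
H = -((24/112)·log₂(24/112) + (51/112)·log₂(51/112) + (37/112)·log₂(37/112))
  = 1.5209 bits

1.5209 bits


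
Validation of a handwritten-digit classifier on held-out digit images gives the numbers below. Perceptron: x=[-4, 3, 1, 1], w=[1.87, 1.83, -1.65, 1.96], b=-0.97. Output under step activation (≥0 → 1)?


z = (-4)·(1.87) + (3)·(1.83) + (1)·(-1.65) + (1)·(1.96) - 0.97
  = -2.65
step(z) = 0 (z<0)

0


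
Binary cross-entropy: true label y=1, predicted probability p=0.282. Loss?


BCE = -[y·ln(p) + (1-y)·ln(1-p)]
= -1·ln(0.282) - 0
= -ln(0.282) = 1.2658

1.2658


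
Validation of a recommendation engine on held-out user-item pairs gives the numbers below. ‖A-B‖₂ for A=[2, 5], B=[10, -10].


d = √((2-10)² + (5+ 10)²)
  = √(64 + 225)
  = √289 = 17.0

17.0


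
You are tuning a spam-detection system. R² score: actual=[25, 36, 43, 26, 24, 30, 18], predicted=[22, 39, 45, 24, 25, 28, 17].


ȳ = 28.8571
SS_res = Σ(y-ŷ)² = 32
SS_tot = Σ(y-ȳ)² = 416.86
R² = 1 - SS_res/SS_tot = 1 - 0.0768 = 0.9232

0.9232


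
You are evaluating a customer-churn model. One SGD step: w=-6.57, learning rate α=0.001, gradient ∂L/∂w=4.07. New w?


w_new = w - α·∇
= -6.57 - 0.001·4.07
= -6.57 - 0.00407
= -6.57407

-6.57407


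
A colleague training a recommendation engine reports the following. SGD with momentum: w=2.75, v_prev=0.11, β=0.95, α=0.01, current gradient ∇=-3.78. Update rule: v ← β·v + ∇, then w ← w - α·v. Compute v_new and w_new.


v_new = 0.95·0.11 - 3.78 = 0.1045 - 3.78 = -3.6755
w_new = 2.75 - 0.01·-3.6755 = 2.75 + 0.036755 = 2.786755

v_new=-3.6755, w_new=2.786755


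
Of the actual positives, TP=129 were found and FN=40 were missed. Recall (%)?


Recall = TP/(TP+FN)
= 129/(129+40)
= 129/169 = 76.33%

76.33%


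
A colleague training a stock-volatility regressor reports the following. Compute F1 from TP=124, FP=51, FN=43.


Precision = 124/175 = 0.7086
Recall = 124/167 = 0.7425
F1 = 2·P·R/(P+R) = 2·TP/(2·TP+FP+FN) = 248/(248+51+43) = 248/342 = 0.7251

0.7251


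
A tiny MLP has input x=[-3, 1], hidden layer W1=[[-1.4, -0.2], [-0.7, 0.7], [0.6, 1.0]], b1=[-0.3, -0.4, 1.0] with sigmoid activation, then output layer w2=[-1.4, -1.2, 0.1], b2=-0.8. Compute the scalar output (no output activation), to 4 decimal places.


z1[0] = (-1.4)·(-3) + (-0.2)·(1) - 0.3 = 3.7
z1[1] = (-0.7)·(-3) + (0.7)·(1) - 0.4 = 2.4
z1[2] = (0.6)·(-3) + (1.0)·(1) + 1.0 = 0.2
h = sigmoid(z1) = [0.9759, 0.9168, 0.5498]
output = (-1.4)·(0.9759) + (-1.2)·(0.9168) + (0.1)·(0.5498) - 0.8 = -3.2114

-3.2114


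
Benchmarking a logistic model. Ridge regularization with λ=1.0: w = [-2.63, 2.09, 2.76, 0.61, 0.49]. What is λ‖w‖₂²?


‖w‖₂² = (-2.63)² + (2.09)² + (2.76)² + (0.61)² + (0.49)²
     = 6.9169 + 4.3681 + 7.6176 + 0.3721 + 0.2401
     = 19.5148
λ·‖w‖₂² = 1.0·19.5148 = 19.5148

19.5148


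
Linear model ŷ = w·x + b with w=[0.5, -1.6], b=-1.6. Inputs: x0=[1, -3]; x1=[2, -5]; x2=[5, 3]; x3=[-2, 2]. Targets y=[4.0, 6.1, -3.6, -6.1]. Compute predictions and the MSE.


ŷ0 = (0.5)·(1) + (-1.6)·(-3) - 1.6 = 3.7
ŷ1 = (0.5)·(2) + (-1.6)·(-5) - 1.6 = 7.4
ŷ2 = (0.5)·(5) + (-1.6)·(3) - 1.6 = -3.9
ŷ3 = (0.5)·(-2) + (-1.6)·(2) - 1.6 = -5.8
errors² = [0.09, 1.69, 0.09, 0.09]
MSE = 1.9600/4 = 0.49

0.49


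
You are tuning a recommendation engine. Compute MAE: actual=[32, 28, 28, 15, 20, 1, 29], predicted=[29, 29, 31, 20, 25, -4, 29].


Absolute errors: |32-29|=3, |28-29|=1, |28-31|=3, |15-20|=5, |20-25|=5, |1+ 4|=5, |29-29|=0
Sum = 22
MAE = 22/7 = 22/7

22/7


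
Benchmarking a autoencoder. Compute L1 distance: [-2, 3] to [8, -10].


d = |-2-8| + |3+ 10|
  = 10 + 13
  = 23

23


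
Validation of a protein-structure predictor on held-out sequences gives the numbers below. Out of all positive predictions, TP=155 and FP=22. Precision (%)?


Precision = TP/(TP+FP)
= 155/(155+22)
= 155/177 = 87.57%

87.57%


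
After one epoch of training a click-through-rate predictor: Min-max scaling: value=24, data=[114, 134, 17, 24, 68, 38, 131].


min=17, max=134
(24-17)/(134-17) = 7/117 = 0.0598

0.0598


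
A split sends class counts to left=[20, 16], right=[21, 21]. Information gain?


Parent = [41, 37], H_parent = 0.9981
H_left = 0.9911 (n=36), H_right = 1 (n=42)
H_children = (36/78)·0.9911 + (42/78)·1 = 0.9959
IG = 0.9981 - 0.9959 = 0.0022

0.0022


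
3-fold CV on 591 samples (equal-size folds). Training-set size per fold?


Fold size = 591/3 = 197
Training per fold = 591 - 197 = 394

394


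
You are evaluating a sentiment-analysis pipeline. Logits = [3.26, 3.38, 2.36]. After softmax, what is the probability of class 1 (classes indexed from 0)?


Exponentials: e^3.26=26.0495, e^3.38=29.3708, e^2.36=10.591
Sum = 66.0113
Softmax = [0.3946, 0.4449, 0.1604]
p[1] = 29.3708/66.0113 = 0.4449

0.4449


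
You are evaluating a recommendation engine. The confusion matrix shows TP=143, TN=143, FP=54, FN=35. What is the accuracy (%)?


Accuracy = (TP+TN)/(TP+TN+FP+FN)
= (143+143)/(375)
= 286/375 = 76.27%

76.27%


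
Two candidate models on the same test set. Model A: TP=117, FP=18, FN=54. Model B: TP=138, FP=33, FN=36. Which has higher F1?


Model A: P=117/135=0.8667, R=117/171=0.6842, F1=2PR/(P+R)=2TP/(2TP+FP+FN)=234/306=0.7647
Model B: P=138/171=0.807, R=138/174=0.7931, F1=2PR/(P+R)=2TP/(2TP+FP+FN)=276/345=0.8
0.7647 < 0.8 → Model B

Model B


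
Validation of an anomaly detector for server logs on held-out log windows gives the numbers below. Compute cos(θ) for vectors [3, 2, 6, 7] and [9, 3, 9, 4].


A·B = 3·9 + 2·3 + 6·9 + 7·4 = 115
‖A‖ = √98 = 9.8995, ‖B‖ = √187 = 13.6748
cos = 115/(√98·√187) = 115/√18326 = 0.8495

0.8495


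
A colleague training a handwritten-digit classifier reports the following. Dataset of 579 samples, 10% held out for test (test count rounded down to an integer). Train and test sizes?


Test = ⌊579·10/100⌋ = 57
Train = 579 - 57 = 522

Train: 522, Test: 57


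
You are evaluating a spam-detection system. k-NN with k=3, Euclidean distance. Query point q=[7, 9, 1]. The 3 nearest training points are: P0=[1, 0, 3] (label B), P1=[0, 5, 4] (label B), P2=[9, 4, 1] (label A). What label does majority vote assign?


d(q,P0) = 11.0  (label B)
d(q,P1) = 8.6023  (label B)
d(q,P2) = 5.3852  (label A)
Votes: A=1, B=2
Majority → B

B


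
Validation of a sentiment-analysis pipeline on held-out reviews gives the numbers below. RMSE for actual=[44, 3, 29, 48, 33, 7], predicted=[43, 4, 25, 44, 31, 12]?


MSE = 63/6 = 10.5
RMSE = √(63/6) = 3.2404

3.2404


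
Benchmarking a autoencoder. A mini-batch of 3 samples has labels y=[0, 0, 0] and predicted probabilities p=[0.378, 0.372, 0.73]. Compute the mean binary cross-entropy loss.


L[0] = -ln(1-0.378) = -ln(0.622) = 0.4748
L[1] = -ln(1-0.372) = -ln(0.628) = 0.4652
L[2] = -ln(1-0.73) = -ln(0.27) = 1.3093
mean = (0.4748 + 0.4652 + 1.3093)/3 = 0.7498

0.7498


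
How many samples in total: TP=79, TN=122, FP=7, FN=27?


Total = TP + TN + FP + FN
= 79 + 122 + 7 + 27
= 235
(Predicted positive: 86, predicted negative: 149)

235


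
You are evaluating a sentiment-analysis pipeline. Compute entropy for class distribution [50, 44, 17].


Probabilities: [50/111, 44/111, 17/111] ≈ [0.4505, 0.3964, 0.1532]
H = -((50/111)·log₂(50/111) + (44/111)·log₂(44/111) + (17/111)·log₂(17/111))
  = 1.462 bits

1.462 bits


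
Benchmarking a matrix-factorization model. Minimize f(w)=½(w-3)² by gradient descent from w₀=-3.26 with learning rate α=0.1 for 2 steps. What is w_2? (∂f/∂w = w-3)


step 1: grad = -3.26-3 = -6.26; w = -3.26 - 0.1·(-6.26) = -2.634
step 2: grad = -2.634-3 = -5.634; w = -2.634 - 0.1·(-5.634) = -2.0706

-2.0706


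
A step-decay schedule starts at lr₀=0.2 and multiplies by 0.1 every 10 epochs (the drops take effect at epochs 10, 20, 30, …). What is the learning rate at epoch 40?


n_drops = ⌊40/10⌋ = 4
lr = 0.2·0.1^4 = 0.2·0.0001 = 0.00002

0.00002


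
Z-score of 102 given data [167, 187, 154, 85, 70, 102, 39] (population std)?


μ = 114.8571, σ = 51.1005
z = (102 - 114.8571)/51.1005 = -0.2516

-0.2516


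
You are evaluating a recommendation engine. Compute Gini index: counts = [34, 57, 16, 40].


Probabilities: [34/147, 57/147, 16/147, 40/147] ≈ [0.2313, 0.3878, 0.1088, 0.2721]
Σpᵢ² = (1156 + 3249 + 256 + 1600)/147² = 6261/21609
Gini = 1 - Σpᵢ² = 1 - 6261/21609 = 0.7103

0.7103


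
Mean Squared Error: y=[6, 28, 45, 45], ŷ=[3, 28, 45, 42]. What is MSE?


Squared errors: (6-3)²=9, (28-28)²=0, (45-45)²=0, (45-42)²=9
Sum = 18
MSE = 18/4 = 9/2

9/2


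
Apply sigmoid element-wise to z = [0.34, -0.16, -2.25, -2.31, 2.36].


σ(0.34) = 1/(1+e^-0.34) = 0.5842
σ(-0.16) = 1/(1+e^0.16) = 0.4601
σ(-2.25) = 1/(1+e^2.25) = 0.0953
σ(-2.31) = 1/(1+e^2.31) = 0.0903
σ(2.36) = 1/(1+e^-2.36) = 0.9137
result = [0.5842, 0.4601, 0.0953, 0.0903, 0.9137]

[0.5842, 0.4601, 0.0953, 0.0903, 0.9137]


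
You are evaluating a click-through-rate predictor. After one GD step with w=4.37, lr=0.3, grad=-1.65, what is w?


w_new = w - α·∇
= 4.37 - 0.3·-1.65
= 4.37 + 0.495
= 4.865

4.865


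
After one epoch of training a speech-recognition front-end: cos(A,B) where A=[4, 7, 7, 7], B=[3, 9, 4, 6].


A·B = 4·3 + 7·9 + 7·4 + 7·6 = 145
‖A‖ = √163 = 12.7671, ‖B‖ = √142 = 11.9164
cos = 145/(√163·√142) = 145/√23146 = 0.9531

0.9531


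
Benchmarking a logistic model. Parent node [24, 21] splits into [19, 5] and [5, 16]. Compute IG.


Parent = [24, 21], H_parent = 0.9968
H_left = 0.7383 (n=24), H_right = 0.7919 (n=21)
H_children = (24/45)·0.7383 + (21/45)·0.7919 = 0.7633
IG = 0.9968 - 0.7633 = 0.2335

0.2335


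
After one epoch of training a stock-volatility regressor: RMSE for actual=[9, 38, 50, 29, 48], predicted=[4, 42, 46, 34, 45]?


MSE = 91/5 = 18.2
RMSE = √(91/5) = 4.2661

4.2661


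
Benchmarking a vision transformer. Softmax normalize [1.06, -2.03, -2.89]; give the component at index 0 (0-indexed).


Exponentials: e^1.06=2.8864, e^-2.03=0.1313, e^-2.89=0.0556
Sum = 3.0733
Softmax = [0.9392, 0.0427, 0.0181]
p[0] = 2.8864/3.0733 = 0.9392

0.9392


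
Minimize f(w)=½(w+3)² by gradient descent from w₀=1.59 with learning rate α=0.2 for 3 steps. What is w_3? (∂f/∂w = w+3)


step 1: grad = 1.59+3 = 4.59; w = 1.59 - 0.2·(4.59) = 0.672
step 2: grad = 0.672+3 = 3.672; w = 0.672 - 0.2·(3.672) = -0.0624
step 3: grad = -0.0624+3 = 2.9376; w = -0.0624 - 0.2·(2.9376) = -0.64992

-0.64992


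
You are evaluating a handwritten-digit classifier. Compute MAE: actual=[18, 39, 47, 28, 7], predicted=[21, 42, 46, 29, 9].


Absolute errors: |18-21|=3, |39-42|=3, |47-46|=1, |28-29|=1, |7-9|=2
Sum = 10
MAE = 10/5 = 2

2


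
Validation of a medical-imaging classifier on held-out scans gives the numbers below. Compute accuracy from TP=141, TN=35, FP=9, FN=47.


Accuracy = (TP+TN)/(TP+TN+FP+FN)
= (141+35)/(232)
= 176/232 = 75.86%

75.86%


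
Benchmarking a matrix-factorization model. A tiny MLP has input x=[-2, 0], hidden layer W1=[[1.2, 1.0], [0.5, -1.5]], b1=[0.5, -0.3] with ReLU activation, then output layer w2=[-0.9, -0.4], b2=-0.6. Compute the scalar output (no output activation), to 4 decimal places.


z1[0] = (1.2)·(-2) + (1.0)·(0) + 0.5 = -1.9
z1[1] = (0.5)·(-2) + (-1.5)·(0) - 0.3 = -1.3
h = ReLU(z1) = [0.0, 0.0]
output = (-0.9)·(0.0) + (-0.4)·(0.0) - 0.6 = -0.6

-0.6


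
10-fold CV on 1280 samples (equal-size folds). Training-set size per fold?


Fold size = 1280/10 = 128
Training per fold = 1280 - 128 = 1152

1152


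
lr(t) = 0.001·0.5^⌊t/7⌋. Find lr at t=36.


n_drops = ⌊36/7⌋ = 5
lr = 0.001·0.5^5 = 0.001·0.03125 = 0.00003125

0.00003125


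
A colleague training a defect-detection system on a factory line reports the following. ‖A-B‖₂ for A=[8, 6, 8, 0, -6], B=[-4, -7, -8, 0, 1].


d = √((8+ 4)² + (6+ 7)² + (8+ 8)² + (0-0)² + (-6-1)²)
  = √(144 + 169 + 256 + 0 + 49)
  = √618 = 24.8596

24.8596


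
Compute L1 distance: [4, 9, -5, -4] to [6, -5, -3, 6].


d = |4-6| + |9+ 5| + |-5+ 3| + |-4-6|
  = 2 + 14 + 2 + 10
  = 28

28


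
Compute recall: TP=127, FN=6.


Recall = TP/(TP+FN)
= 127/(127+6)
= 127/133 = 95.49%

95.49%


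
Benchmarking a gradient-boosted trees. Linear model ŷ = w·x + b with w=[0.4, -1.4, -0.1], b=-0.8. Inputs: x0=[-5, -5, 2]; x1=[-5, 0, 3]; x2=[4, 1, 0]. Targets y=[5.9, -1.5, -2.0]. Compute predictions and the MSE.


ŷ0 = (0.4)·(-5) + (-1.4)·(-5) + (-0.1)·(2) - 0.8 = 4.0
ŷ1 = (0.4)·(-5) + (-1.4)·(0) + (-0.1)·(3) - 0.8 = -3.1
ŷ2 = (0.4)·(4) + (-1.4)·(1) + (-0.1)·(0) - 0.8 = -0.6
errors² = [3.61, 2.56, 1.96]
MSE = 8.1300/3 = 2.71

2.71


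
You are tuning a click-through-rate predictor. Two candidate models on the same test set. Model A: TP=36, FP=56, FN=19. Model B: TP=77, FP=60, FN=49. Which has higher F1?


Model A: P=36/92=0.3913, R=36/55=0.6545, F1=2PR/(P+R)=2TP/(2TP+FP+FN)=72/147=0.4898
Model B: P=77/137=0.562, R=77/126=0.6111, F1=2PR/(P+R)=2TP/(2TP+FP+FN)=154/263=0.5856
0.4898 < 0.5856 → Model B

Model B


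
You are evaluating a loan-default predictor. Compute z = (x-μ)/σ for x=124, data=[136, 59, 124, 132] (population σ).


μ = 112.75, σ = 31.3319
z = (124 - 112.75)/31.3319 = 0.3591

0.3591


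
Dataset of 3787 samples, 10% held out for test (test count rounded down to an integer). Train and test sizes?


Test = ⌊3787·10/100⌋ = 378
Train = 3787 - 378 = 3409

Train: 3409, Test: 378


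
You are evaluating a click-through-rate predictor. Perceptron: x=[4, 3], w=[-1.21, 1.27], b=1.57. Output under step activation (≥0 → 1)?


z = (4)·(-1.21) + (3)·(1.27) + 1.57
  = 0.54
step(z) = 1 (z≥0)

1


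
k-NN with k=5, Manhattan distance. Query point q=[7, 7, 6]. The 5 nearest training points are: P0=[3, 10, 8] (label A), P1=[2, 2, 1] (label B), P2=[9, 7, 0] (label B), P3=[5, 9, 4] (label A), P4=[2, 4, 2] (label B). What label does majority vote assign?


d(q,P0) = 9  (label A)
d(q,P1) = 15  (label B)
d(q,P2) = 8  (label B)
d(q,P3) = 6  (label A)
d(q,P4) = 12  (label B)
Votes: A=2, B=3
Majority → B

B


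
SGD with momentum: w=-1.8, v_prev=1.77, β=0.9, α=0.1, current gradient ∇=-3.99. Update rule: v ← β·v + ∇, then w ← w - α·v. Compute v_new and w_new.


v_new = 0.9·1.77 - 3.99 = 1.593 - 3.99 = -2.397
w_new = -1.8 - 0.1·-2.397 = -1.8 + 0.2397 = -1.5603

v_new=-2.397, w_new=-1.5603


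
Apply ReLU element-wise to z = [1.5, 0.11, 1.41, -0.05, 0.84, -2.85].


ReLU(1.5) = max(0, 1.5) = 1.5
ReLU(0.11) = max(0, 0.11) = 0.11
ReLU(1.41) = max(0, 1.41) = 1.41
ReLU(-0.05) = max(0, -0.05) = 0.0
ReLU(0.84) = max(0, 0.84) = 0.84
ReLU(-2.85) = max(0, -2.85) = 0.0
result = [1.5, 0.11, 1.41, 0.0, 0.84, 0.0]

[1.5, 0.11, 1.41, 0.0, 0.84, 0.0]


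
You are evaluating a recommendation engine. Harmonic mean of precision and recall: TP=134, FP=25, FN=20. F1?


Precision = 134/159 = 0.8428
Recall = 134/154 = 0.8701
F1 = 2·P·R/(P+R) = 2·TP/(2·TP+FP+FN) = 268/(268+25+20) = 268/313 = 0.8562

0.8562


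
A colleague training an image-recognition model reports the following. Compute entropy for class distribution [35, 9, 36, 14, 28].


Probabilities: [35/122, 9/122, 36/122, 14/122, 28/122] ≈ [0.2869, 0.0738, 0.2951, 0.1148, 0.2295]
H = -((35/122)·log₂(35/122) + (9/122)·log₂(9/122) + (36/122)·log₂(36/122) + (14/122)·log₂(14/122) + (28/122)·log₂(28/122))
  = 2.1596 bits

2.1596 bits


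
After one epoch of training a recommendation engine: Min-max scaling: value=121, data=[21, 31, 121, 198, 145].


min=21, max=198
(121-21)/(198-21) = 100/177 = 0.565

0.565


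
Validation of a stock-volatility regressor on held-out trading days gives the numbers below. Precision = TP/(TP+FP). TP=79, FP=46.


Precision = TP/(TP+FP)
= 79/(79+46)
= 79/125 = 63.2%

63.2%


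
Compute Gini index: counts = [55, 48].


Probabilities: [55/103, 48/103] ≈ [0.534, 0.466]
Σpᵢ² = (3025 + 2304)/103² = 5329/10609
Gini = 1 - Σpᵢ² = 1 - 5329/10609 = 0.4977

0.4977


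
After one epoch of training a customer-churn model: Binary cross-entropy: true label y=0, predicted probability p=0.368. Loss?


BCE = -[y·ln(p) + (1-y)·ln(1-p)]
= -0 - 1·ln(1-0.368)
= -ln(0.632) = 0.4589

0.4589


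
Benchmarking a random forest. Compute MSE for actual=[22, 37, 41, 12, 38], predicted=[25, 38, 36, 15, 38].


Squared errors: (22-25)²=9, (37-38)²=1, (41-36)²=25, (12-15)²=9, (38-38)²=0
Sum = 44
MSE = 44/5 = 44/5

44/5


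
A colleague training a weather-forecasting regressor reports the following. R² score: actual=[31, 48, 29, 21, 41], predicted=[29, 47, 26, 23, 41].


ȳ = 34
SS_res = Σ(y-ŷ)² = 18
SS_tot = Σ(y-ȳ)² = 448
R² = 1 - SS_res/SS_tot = 1 - 0.0402 = 0.9598

0.9598


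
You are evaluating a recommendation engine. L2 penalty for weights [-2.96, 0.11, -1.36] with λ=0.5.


‖w‖₂² = (-2.96)² + (0.11)² + (-1.36)²
     = 8.7616 + 0.0121 + 1.8496
     = 10.6233
λ·‖w‖₂² = 0.5·10.6233 = 5.31165

5.31165


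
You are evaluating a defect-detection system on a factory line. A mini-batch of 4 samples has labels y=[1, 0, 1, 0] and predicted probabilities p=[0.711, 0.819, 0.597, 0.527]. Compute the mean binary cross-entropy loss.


L[0] = -ln(0.711) = 0.3411
L[1] = -ln(1-0.819) = -ln(0.181) = 1.7093
L[2] = -ln(0.597) = 0.5158
L[3] = -ln(1-0.527) = -ln(0.473) = 0.7487
mean = (0.3411 + 1.7093 + 0.5158 + 0.7487)/4 = 0.8287

0.8287


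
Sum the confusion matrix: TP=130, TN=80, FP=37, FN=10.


Total = TP + TN + FP + FN
= 130 + 80 + 37 + 10
= 257
(Predicted positive: 167, predicted negative: 90)

257


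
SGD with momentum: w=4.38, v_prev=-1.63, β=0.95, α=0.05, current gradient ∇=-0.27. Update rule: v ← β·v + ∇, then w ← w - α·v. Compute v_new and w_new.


v_new = 0.95·-1.63 - 0.27 = -1.5485 - 0.27 = -1.8185
w_new = 4.38 - 0.05·-1.8185 = 4.38 + 0.090925 = 4.470925

v_new=-1.8185, w_new=4.470925


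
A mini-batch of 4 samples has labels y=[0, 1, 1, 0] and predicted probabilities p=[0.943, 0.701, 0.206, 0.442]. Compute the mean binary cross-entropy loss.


L[0] = -ln(1-0.943) = -ln(0.057) = 2.8647
L[1] = -ln(0.701) = 0.3552
L[2] = -ln(0.206) = 1.5799
L[3] = -ln(1-0.442) = -ln(0.558) = 0.5834
mean = (2.8647 + 0.3552 + 1.5799 + 0.5834)/4 = 1.3458

1.3458


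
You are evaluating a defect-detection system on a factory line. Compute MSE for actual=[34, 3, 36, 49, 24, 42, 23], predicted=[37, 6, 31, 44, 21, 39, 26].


Squared errors: (34-37)²=9, (3-6)²=9, (36-31)²=25, (49-44)²=25, (24-21)²=9, (42-39)²=9, (23-26)²=9
Sum = 95
MSE = 95/7 = 95/7

95/7


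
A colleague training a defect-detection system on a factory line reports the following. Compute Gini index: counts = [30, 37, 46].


Probabilities: [30/113, 37/113, 46/113] ≈ [0.2655, 0.3274, 0.4071]
Σpᵢ² = (900 + 1369 + 2116)/113² = 4385/12769
Gini = 1 - Σpᵢ² = 1 - 4385/12769 = 0.6566

0.6566


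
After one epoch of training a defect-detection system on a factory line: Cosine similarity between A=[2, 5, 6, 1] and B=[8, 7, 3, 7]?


A·B = 2·8 + 5·7 + 6·3 + 1·7 = 76
‖A‖ = √66 = 8.124, ‖B‖ = √171 = 13.0767
cos = 76/(√66·√171) = 76/√11286 = 0.7154

0.7154
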